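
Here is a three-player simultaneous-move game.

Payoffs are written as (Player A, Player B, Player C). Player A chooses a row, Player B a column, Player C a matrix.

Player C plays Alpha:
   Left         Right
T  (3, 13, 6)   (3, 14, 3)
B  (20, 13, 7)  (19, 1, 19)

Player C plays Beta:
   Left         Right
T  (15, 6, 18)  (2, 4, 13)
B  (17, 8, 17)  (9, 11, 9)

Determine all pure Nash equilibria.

(T, Left, Alpha): Player A can switch to B (3 → 20). Not NE.
(T, Left, Beta): Player A can switch to B (15 → 17). Not NE.
(T, Right, Alpha): Player A can switch to B (3 → 19). Not NE.
(T, Right, Beta): Player A can switch to B (2 → 9). Not NE.
(B, Left, Alpha): Player C can switch to Beta (7 → 17). Not NE.
(B, Left, Beta): Player B can switch to Right (8 → 11). Not NE.
(The remaining 2 profiles each have a profitable deviation by the same check.)

There is no pure-strategy Nash equilibrium.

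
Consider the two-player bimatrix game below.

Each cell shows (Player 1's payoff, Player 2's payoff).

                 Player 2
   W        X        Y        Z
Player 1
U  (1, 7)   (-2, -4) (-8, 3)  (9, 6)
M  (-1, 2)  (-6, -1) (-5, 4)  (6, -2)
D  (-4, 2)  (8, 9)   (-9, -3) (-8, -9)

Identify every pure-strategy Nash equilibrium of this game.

Player 1 against W: payoffs 1, -1, -4 → best response U.
Player 1 against X: payoffs -2, -6, 8 → best response D.
Player 1 against Y: payoffs -8, -5, -9 → best response M.
Player 1 against Z: payoffs 9, 6, -8 → best response U.
Player 2 against U: payoffs 7, -4, 3, 6 → best response W.
Player 2 against M: payoffs 2, -1, 4, -2 → best response Y.
Player 2 against D: payoffs 2, 9, -3, -9 → best response X.
Mutual best responses: (U, W); (M, Y); (D, X).

(U, W); (M, Y); (D, X)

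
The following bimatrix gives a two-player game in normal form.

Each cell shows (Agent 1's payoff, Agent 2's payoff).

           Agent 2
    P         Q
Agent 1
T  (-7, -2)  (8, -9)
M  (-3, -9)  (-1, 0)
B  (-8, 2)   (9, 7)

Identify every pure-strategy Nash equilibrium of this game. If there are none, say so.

Agent 1 against P: payoffs -7, -3, -8 → best response M.
Agent 1 against Q: payoffs 8, -1, 9 → best response B.
Agent 2 against T: payoffs -2, -9 → best response P.
Agent 2 against M: payoffs -9, 0 → best response Q.
Agent 2 against B: payoffs 2, 7 → best response Q.
Mutual best responses: (B, Q).

(B, Q)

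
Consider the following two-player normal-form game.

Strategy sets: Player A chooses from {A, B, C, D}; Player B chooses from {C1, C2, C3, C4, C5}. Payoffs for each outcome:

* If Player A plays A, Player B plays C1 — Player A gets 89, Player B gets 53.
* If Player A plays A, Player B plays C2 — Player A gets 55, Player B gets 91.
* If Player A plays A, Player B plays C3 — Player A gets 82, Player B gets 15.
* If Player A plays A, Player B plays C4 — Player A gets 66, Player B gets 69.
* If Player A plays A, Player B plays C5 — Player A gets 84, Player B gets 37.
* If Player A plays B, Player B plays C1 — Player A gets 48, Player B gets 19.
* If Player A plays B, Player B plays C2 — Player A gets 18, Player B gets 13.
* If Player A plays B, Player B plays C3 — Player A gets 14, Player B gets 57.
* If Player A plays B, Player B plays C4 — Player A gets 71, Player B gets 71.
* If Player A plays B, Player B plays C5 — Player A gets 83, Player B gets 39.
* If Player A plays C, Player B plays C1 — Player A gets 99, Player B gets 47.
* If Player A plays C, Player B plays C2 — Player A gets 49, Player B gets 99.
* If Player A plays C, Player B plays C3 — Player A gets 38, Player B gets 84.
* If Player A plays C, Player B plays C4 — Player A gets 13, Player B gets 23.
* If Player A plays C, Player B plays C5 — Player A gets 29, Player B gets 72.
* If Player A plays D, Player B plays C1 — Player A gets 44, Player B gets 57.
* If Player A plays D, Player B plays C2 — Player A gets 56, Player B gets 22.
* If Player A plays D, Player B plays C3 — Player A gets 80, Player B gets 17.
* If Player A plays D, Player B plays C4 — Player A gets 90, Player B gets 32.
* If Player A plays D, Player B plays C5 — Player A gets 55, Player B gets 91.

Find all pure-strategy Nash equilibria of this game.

none

Player A against C1: payoffs 89, 48, 99, 44 → best response C.
Player A against C2: payoffs 55, 18, 49, 56 → best response D.
Player A against C3: payoffs 82, 14, 38, 80 → best response A.
Player A against C4: payoffs 66, 71, 13, 90 → best response D.
Player A against C5: payoffs 84, 83, 29, 55 → best response A.
Player B against A: payoffs 53, 91, 15, 69, 37 → best response C2.
Player B against B: payoffs 19, 13, 57, 71, 39 → best response C4.
Player B against C: payoffs 47, 99, 84, 23, 72 → best response C2.
Player B against D: payoffs 57, 22, 17, 32, 91 → best response C5.
No profile is a mutual best response for all players.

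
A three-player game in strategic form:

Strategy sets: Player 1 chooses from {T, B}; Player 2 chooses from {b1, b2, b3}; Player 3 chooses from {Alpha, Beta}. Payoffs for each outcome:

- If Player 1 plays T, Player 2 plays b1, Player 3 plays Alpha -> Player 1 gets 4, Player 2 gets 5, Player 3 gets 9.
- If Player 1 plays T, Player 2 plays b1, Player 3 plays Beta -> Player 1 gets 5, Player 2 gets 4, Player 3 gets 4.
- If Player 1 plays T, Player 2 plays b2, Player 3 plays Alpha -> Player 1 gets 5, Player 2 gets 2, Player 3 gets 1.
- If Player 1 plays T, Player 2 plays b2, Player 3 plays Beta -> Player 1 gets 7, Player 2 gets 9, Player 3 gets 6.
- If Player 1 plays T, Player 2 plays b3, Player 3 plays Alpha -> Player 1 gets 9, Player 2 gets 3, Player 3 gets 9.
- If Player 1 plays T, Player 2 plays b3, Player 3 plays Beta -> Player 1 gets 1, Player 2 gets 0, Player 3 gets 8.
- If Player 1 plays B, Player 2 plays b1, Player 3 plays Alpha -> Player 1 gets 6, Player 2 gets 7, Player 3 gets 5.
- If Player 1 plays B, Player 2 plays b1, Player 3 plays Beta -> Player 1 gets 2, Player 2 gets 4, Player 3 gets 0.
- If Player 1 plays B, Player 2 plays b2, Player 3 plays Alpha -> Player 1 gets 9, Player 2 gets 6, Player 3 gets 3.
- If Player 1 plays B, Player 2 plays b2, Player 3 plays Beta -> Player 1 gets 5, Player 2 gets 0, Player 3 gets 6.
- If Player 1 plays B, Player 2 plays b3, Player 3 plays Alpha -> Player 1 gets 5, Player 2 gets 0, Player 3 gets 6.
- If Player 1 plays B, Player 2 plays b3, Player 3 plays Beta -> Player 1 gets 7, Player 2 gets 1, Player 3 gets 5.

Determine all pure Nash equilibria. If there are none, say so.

Player 1 against (b1, Alpha): payoffs 4, 6 → best response B.
Player 1 against (b1, Beta): payoffs 5, 2 → best response T.
Player 1 against (b2, Alpha): payoffs 5, 9 → best response B.
Player 1 against (b2, Beta): payoffs 7, 5 → best response T.
Player 1 against (b3, Alpha): payoffs 9, 5 → best response T.
Player 1 against (b3, Beta): payoffs 1, 7 → best response B.
Player 2 against (T, Alpha): payoffs 5, 2, 3 → best response b1.
Player 2 against (T, Beta): payoffs 4, 9, 0 → best response b2.
Player 2 against (B, Alpha): payoffs 7, 6, 0 → best response b1.
Player 2 against (B, Beta): payoffs 4, 0, 1 → best response b1.
Player 3 against (T, b1): payoffs 9, 4 → best response Alpha.
Player 3 against (T, b2): payoffs 1, 6 → best response Beta.
Player 3 against (T, b3): payoffs 9, 8 → best response Alpha.
Player 3 against (B, b1): payoffs 5, 0 → best response Alpha.
Player 3 against (B, b2): payoffs 3, 6 → best response Beta.
Player 3 against (B, b3): payoffs 6, 5 → best response Alpha.
Mutual best responses: (T, b2, Beta); (B, b1, Alpha).

The pure Nash equilibria are (T, b2, Beta); (B, b1, Alpha).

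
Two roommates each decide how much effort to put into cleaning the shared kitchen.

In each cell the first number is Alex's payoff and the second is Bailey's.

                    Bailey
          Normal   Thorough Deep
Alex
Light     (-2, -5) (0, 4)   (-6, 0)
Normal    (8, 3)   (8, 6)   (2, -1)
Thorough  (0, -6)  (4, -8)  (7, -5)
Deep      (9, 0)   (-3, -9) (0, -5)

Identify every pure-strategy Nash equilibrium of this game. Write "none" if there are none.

For each strategy profile, look for a profitable unilateral deviation.
(Light, Normal): Alex can switch to Normal (-2 → 8). Not NE.
(Light, Thorough): Alex can switch to Normal (0 → 8). Not NE.
(Light, Deep): Alex can switch to Normal (-6 → 2). Not NE.
(Normal, Normal): Alex can switch to Deep (8 → 9). Not NE.
(Normal, Thorough): Alex gets 8, best alternative 4; Bailey gets 6, best alternative 3. No profitable deviation — NE.
(Normal, Deep): Alex can switch to Thorough (2 → 7). Not NE.
(Thorough, Normal): Alex can switch to Normal (0 → 8). Not NE.
(Thorough, Thorough): Alex can switch to Normal (4 → 8). Not NE.
(Thorough, Deep): Alex gets 7, best alternative 2; Bailey gets -5, best alternative -6. No profitable deviation — NE.
(Deep, Normal): Alex gets 9, best alternative 8; Bailey gets 0, best alternative -5. No profitable deviation — NE.
(Deep, Thorough): Alex can switch to Light (-3 → 0). Not NE.
(Deep, Deep): Alex can switch to Normal (0 → 2). Not NE.

The pure Nash equilibria are (Normal, Thorough), (Thorough, Deep), (Deep, Normal).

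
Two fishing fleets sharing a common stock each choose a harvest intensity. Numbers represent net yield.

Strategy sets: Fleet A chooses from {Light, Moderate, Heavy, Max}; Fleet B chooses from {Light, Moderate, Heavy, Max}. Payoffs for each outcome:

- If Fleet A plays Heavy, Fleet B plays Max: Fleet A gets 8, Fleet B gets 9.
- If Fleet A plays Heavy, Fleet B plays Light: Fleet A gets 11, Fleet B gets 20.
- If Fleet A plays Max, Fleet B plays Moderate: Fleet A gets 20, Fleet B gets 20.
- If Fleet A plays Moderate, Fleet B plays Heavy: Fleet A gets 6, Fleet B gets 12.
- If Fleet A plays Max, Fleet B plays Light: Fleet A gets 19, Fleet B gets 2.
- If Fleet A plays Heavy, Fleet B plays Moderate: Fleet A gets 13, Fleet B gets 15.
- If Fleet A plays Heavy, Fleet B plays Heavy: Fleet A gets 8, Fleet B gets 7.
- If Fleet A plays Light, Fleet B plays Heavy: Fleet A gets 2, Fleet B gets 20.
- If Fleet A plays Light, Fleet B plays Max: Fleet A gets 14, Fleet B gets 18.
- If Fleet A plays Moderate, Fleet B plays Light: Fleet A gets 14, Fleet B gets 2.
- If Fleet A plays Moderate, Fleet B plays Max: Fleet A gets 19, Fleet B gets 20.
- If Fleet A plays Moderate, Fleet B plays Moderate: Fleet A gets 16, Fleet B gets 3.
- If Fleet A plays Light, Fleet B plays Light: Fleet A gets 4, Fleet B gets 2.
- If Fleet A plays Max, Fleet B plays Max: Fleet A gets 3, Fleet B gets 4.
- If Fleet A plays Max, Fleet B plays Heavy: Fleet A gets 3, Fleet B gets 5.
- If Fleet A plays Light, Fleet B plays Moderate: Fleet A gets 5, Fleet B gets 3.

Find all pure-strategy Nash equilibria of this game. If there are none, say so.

(Light, Light): Fleet A can switch to Moderate (4 → 14). Not NE.
(Light, Moderate): Fleet A can switch to Moderate (5 → 16). Not NE.
(Light, Heavy): Fleet A can switch to Moderate (2 → 6). Not NE.
(Light, Max): Fleet A can switch to Moderate (14 → 19). Not NE.
(Moderate, Light): Fleet A can switch to Max (14 → 19). Not NE.
(Moderate, Moderate): Fleet A can switch to Max (16 → 20). Not NE.
(Moderate, Max): Fleet A gets 19, best alternative 14; Fleet B gets 20, best alternative 12. No profitable deviation — NE.
(Max, Moderate): Fleet A gets 20, best alternative 16; Fleet B gets 20, best alternative 5. No profitable deviation — NE.
(The remaining 8 profiles each have a profitable deviation by the same check.)

The pure Nash equilibria are (Moderate, Max) and (Max, Moderate).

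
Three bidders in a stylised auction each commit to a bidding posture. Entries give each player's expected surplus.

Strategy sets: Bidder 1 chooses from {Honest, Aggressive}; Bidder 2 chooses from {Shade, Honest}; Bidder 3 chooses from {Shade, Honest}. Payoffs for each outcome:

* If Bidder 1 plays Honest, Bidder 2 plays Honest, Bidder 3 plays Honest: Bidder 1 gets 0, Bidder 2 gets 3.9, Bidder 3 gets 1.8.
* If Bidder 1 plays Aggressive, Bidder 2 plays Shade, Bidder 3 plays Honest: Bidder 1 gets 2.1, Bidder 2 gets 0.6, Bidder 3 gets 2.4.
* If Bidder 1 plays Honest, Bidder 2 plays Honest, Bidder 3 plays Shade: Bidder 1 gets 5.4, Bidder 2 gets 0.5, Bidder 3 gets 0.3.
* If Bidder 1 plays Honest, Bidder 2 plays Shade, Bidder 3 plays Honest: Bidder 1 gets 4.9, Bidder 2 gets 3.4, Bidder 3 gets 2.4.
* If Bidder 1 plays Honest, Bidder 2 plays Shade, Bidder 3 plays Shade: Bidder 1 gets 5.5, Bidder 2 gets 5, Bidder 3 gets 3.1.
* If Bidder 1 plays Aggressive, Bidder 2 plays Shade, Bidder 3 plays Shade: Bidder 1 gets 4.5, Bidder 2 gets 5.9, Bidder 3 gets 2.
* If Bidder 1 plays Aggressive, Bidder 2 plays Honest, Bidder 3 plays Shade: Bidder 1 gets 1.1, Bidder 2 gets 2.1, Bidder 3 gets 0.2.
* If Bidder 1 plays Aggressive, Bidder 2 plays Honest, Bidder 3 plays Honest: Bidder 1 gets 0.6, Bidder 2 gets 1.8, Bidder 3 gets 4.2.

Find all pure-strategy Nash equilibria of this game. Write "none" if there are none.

(Honest, Shade, Shade): Bidder 1 gets 5.5, best alternative 4.5; Bidder 2 gets 5, best alternative 0.5; Bidder 3 gets 3.1, best alternative 2.4. No profitable deviation — NE.
(Honest, Shade, Honest): Bidder 2 can switch to Honest (3.4 → 3.9). Not NE.
(Honest, Honest, Shade): Bidder 2 can switch to Shade (0.5 → 5). Not NE.
(Honest, Honest, Honest): Bidder 1 can switch to Aggressive (0 → 0.6). Not NE.
(Aggressive, Shade, Shade): Bidder 1 can switch to Honest (4.5 → 5.5). Not NE.
(Aggressive, Shade, Honest): Bidder 1 can switch to Honest (2.1 → 4.9). Not NE.
(Aggressive, Honest, Shade): Bidder 1 can switch to Honest (1.1 → 5.4). Not NE.
(Aggressive, Honest, Honest): Bidder 1 gets 0.6, best alternative 0; Bidder 2 gets 1.8, best alternative 0.6; Bidder 3 gets 4.2, best alternative 0.2. No profitable deviation — NE.

Pure-strategy Nash equilibria: (Honest, Shade, Shade); (Aggressive, Honest, Honest)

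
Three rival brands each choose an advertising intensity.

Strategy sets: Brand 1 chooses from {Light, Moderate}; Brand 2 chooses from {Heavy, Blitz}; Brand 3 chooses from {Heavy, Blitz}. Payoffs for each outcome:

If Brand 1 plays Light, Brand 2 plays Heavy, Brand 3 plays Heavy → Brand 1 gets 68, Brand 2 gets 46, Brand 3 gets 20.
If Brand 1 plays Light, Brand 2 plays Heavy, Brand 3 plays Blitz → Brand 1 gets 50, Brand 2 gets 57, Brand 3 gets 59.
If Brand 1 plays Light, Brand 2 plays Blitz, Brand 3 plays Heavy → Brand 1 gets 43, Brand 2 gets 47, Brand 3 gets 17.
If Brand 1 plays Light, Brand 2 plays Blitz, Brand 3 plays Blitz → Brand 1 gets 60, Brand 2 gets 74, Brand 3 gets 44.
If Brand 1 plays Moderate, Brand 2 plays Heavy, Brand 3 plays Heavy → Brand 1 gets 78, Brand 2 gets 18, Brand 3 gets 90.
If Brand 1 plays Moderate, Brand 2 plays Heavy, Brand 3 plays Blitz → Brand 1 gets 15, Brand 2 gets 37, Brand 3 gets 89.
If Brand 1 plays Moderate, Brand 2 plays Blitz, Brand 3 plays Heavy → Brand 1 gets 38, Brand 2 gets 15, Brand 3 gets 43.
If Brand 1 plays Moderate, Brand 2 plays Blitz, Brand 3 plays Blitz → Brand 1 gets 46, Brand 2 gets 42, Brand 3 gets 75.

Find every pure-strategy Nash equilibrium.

Pure-strategy Nash equilibria: (Light, Blitz, Blitz) and (Moderate, Heavy, Heavy)

(Light, Heavy, Heavy): Brand 1 can switch to Moderate (68 → 78). Not NE.
(Light, Heavy, Blitz): Brand 2 can switch to Blitz (57 → 74). Not NE.
(Light, Blitz, Heavy): Brand 3 can switch to Blitz (17 → 44). Not NE.
(Light, Blitz, Blitz): Brand 1 gets 60, best alternative 46; Brand 2 gets 74, best alternative 57; Brand 3 gets 44, best alternative 17. No profitable deviation — NE.
(Moderate, Heavy, Heavy): Brand 1 gets 78, best alternative 68; Brand 2 gets 18, best alternative 15; Brand 3 gets 90, best alternative 89. No profitable deviation — NE.
(Moderate, Heavy, Blitz): Brand 1 can switch to Light (15 → 50). Not NE.
(Moderate, Blitz, Heavy): Brand 1 can switch to Light (38 → 43). Not NE.
(Moderate, Blitz, Blitz): Brand 1 can switch to Light (46 → 60). Not NE.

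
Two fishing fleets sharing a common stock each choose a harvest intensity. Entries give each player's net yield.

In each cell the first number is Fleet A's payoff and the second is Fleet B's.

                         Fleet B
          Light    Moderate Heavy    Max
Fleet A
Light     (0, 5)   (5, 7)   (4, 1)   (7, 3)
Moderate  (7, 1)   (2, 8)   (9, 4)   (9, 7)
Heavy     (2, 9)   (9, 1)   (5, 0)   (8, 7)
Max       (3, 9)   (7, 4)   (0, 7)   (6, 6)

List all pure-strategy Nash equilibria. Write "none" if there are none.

No pure-strategy Nash equilibrium.

Mark each player's best response to every combination of opponents' strategies; a profile where every player is best-responding is a pure Nash equilibrium.
Fleet A against Light: payoffs 0, 7, 2, 3 → best response Moderate.
Fleet A against Moderate: payoffs 5, 2, 9, 7 → best response Heavy.
Fleet A against Heavy: payoffs 4, 9, 5, 0 → best response Moderate.
Fleet A against Max: payoffs 7, 9, 8, 6 → best response Moderate.
Fleet B against Light: payoffs 5, 7, 1, 3 → best response Moderate.
Fleet B against Moderate: payoffs 1, 8, 4, 7 → best response Moderate.
Fleet B against Heavy: payoffs 9, 1, 0, 7 → best response Light.
Fleet B against Max: payoffs 9, 4, 7, 6 → best response Light.
No profile is a mutual best response for all players.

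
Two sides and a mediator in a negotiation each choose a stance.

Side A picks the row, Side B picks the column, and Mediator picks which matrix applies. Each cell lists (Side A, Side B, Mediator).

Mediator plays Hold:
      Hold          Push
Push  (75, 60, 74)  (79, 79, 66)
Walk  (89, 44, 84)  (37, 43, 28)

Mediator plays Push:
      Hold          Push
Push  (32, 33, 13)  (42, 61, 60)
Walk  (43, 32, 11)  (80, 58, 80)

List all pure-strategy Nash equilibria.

(Push, Push, Hold); (Walk, Hold, Hold); (Walk, Push, Push)

(Push, Hold, Hold): Side A can switch to Walk (75 → 89). Not NE.
(Push, Hold, Push): Side A can switch to Walk (32 → 43). Not NE.
(Push, Push, Hold): Side A gets 79, best alternative 37; Side B gets 79, best alternative 60; Mediator gets 66, best alternative 60. No profitable deviation — NE.
(Push, Push, Push): Side A can switch to Walk (42 → 80). Not NE.
(Walk, Hold, Hold): Side A gets 89, best alternative 75; Side B gets 44, best alternative 43; Mediator gets 84, best alternative 11. No profitable deviation — NE.
(Walk, Hold, Push): Side B can switch to Push (32 → 58). Not NE.
(Walk, Push, Hold): Side A can switch to Push (37 → 79). Not NE.
(Walk, Push, Push): Side A gets 80, best alternative 42; Side B gets 58, best alternative 32; Mediator gets 80, best alternative 28. No profitable deviation — NE.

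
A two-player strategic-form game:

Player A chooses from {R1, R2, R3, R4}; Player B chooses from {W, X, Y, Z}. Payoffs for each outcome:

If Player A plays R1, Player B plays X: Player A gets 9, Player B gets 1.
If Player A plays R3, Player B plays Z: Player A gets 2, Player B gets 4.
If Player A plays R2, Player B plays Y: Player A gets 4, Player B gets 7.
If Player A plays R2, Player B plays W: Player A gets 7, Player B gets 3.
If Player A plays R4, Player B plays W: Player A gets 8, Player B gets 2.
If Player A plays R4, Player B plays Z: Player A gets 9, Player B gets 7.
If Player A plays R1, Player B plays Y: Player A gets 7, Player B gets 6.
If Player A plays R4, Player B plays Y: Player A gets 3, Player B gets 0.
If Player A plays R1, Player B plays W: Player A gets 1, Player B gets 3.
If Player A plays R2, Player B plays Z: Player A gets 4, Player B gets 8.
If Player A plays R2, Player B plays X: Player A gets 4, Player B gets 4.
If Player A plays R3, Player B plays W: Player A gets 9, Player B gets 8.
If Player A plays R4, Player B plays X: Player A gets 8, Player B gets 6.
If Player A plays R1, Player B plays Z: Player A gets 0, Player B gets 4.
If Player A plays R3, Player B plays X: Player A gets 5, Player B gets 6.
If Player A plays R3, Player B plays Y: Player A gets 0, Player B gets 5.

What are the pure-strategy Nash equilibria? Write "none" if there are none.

(R1, W): Player A can switch to R2 (1 → 7). Not NE.
(R1, X): Player B can switch to W (1 → 3). Not NE.
(R1, Y): Player A gets 7, best alternative 4; Player B gets 6, best alternative 4. No profitable deviation — NE.
(R1, Z): Player A can switch to R2 (0 → 4). Not NE.
(R2, W): Player A can switch to R3 (7 → 9). Not NE.
(R2, X): Player A can switch to R1 (4 → 9). Not NE.
(R2, Y): Player A can switch to R1 (4 → 7). Not NE.
(R2, Z): Player A can switch to R4 (4 → 9). Not NE.
(R3, W): Player A gets 9, best alternative 8; Player B gets 8, best alternative 6. No profitable deviation — NE.
(R3, X): Player A can switch to R1 (5 → 9). Not NE.
(R4, Z): Player A gets 9, best alternative 4; Player B gets 7, best alternative 6. No profitable deviation — NE.
(The remaining 5 profiles each have a profitable deviation by the same check.)

The pure Nash equilibria are (R1, Y); (R3, W); (R4, Z).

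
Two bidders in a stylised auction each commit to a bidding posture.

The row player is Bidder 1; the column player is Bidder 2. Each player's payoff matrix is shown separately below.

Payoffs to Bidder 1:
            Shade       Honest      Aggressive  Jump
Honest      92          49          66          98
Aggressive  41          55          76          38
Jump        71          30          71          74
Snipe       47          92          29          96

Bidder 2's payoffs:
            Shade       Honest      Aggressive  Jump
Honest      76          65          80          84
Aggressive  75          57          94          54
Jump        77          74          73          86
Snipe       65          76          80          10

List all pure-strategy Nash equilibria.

Pure-strategy Nash equilibria: (Honest, Jump); (Aggressive, Aggressive)

Check each profile: it is a Nash equilibrium iff no player can strictly gain by switching unilaterally.
(Honest, Shade): Bidder 2 can switch to Aggressive (76 → 80). Not NE.
(Honest, Honest): Bidder 1 can switch to Aggressive (49 → 55). Not NE.
(Honest, Aggressive): Bidder 1 can switch to Aggressive (66 → 76). Not NE.
(Honest, Jump): Bidder 1 gets 98, best alternative 96; Bidder 2 gets 84, best alternative 80. No profitable deviation — NE.
(Aggressive, Shade): Bidder 1 can switch to Honest (41 → 92). Not NE.
(Aggressive, Honest): Bidder 1 can switch to Snipe (55 → 92). Not NE.
(Aggressive, Aggressive): Bidder 1 gets 76, best alternative 71; Bidder 2 gets 94, best alternative 75. No profitable deviation — NE.
(Aggressive, Jump): Bidder 1 can switch to Honest (38 → 98). Not NE.
(Jump, Shade): Bidder 1 can switch to Honest (71 → 92). Not NE.
(Jump, Honest): Bidder 1 can switch to Honest (30 → 49). Not NE.
(The remaining 6 profiles each have a profitable deviation by the same check.)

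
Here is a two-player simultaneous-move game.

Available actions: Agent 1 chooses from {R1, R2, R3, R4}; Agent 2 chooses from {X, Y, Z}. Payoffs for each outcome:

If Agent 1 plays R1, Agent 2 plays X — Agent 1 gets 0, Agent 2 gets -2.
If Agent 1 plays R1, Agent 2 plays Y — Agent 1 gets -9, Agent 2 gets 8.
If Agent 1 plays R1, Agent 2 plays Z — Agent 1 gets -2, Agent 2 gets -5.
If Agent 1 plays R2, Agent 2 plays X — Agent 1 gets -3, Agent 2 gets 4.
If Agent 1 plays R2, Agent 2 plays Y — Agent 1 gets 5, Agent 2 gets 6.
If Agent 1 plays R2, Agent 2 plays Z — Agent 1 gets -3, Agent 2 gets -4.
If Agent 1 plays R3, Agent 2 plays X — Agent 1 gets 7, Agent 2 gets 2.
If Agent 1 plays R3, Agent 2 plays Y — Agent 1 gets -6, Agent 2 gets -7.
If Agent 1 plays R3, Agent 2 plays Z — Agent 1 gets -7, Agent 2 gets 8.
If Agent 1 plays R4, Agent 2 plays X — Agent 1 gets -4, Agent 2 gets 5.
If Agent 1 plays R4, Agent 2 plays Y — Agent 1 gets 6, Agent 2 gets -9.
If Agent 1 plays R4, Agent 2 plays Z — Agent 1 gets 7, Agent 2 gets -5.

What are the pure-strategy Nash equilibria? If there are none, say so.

There is no pure-strategy Nash equilibrium.

Agent 1 against X: payoffs 0, -3, 7, -4 → best response R3.
Agent 1 against Y: payoffs -9, 5, -6, 6 → best response R4.
Agent 1 against Z: payoffs -2, -3, -7, 7 → best response R4.
Agent 2 against R1: payoffs -2, 8, -5 → best response Y.
Agent 2 against R2: payoffs 4, 6, -4 → best response Y.
Agent 2 against R3: payoffs 2, -7, 8 → best response Z.
Agent 2 against R4: payoffs 5, -9, -5 → best response X.
No profile is a mutual best response for all players.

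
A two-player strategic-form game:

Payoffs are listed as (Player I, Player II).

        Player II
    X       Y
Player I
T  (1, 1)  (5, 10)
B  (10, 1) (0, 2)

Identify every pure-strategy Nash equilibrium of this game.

The unique pure-strategy Nash equilibrium is (T, Y).

For each player, find the best response to each opponent profile; mutual best responses are the pure NE.
Player I against X: payoffs 1, 10 → best response B.
Player I against Y: payoffs 5, 0 → best response T.
Player II against T: payoffs 1, 10 → best response Y.
Player II against B: payoffs 1, 2 → best response Y.
Mutual best responses: (T, Y).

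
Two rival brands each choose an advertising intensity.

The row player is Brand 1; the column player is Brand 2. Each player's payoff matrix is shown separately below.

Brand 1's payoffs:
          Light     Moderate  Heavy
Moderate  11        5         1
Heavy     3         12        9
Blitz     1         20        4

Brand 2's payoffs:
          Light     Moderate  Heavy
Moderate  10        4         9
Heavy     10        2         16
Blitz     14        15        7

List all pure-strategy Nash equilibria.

Brand 1 against Light: payoffs 11, 3, 1 → best response Moderate.
Brand 1 against Moderate: payoffs 5, 12, 20 → best response Blitz.
Brand 1 against Heavy: payoffs 1, 9, 4 → best response Heavy.
Brand 2 against Moderate: payoffs 10, 4, 9 → best response Light.
Brand 2 against Heavy: payoffs 10, 2, 16 → best response Heavy.
Brand 2 against Blitz: payoffs 14, 15, 7 → best response Moderate.
Mutual best responses: (Moderate, Light); (Heavy, Heavy); (Blitz, Moderate).

The pure Nash equilibria are (Moderate, Light) and (Heavy, Heavy) and (Blitz, Moderate).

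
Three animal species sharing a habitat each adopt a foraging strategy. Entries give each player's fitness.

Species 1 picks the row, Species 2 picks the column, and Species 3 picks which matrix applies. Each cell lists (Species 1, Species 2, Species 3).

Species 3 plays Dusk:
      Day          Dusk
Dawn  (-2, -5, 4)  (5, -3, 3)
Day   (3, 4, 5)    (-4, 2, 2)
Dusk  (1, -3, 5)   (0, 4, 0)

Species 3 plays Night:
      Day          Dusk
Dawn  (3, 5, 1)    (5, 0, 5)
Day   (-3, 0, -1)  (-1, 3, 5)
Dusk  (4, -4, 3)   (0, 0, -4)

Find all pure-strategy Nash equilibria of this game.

Species 1 against (Day, Dusk): payoffs -2, 3, 1 → best response Day.
Species 1 against (Day, Night): payoffs 3, -3, 4 → best response Dusk.
Species 1 against (Dusk, Dusk): payoffs 5, -4, 0 → best response Dawn.
Species 1 against (Dusk, Night): payoffs 5, -1, 0 → best response Dawn.
Species 2 against (Dawn, Dusk): payoffs -5, -3 → best response Dusk.
Species 2 against (Dawn, Night): payoffs 5, 0 → best response Day.
Species 2 against (Day, Dusk): payoffs 4, 2 → best response Day.
Species 2 against (Day, Night): payoffs 0, 3 → best response Dusk.
Species 2 against (Dusk, Dusk): payoffs -3, 4 → best response Dusk.
Species 2 against (Dusk, Night): payoffs -4, 0 → best response Dusk.
Species 3 against (Dawn, Day): payoffs 4, 1 → best response Dusk.
Species 3 against (Dawn, Dusk): payoffs 3, 5 → best response Night.
Species 3 against (Day, Day): payoffs 5, -1 → best response Dusk.
Species 3 against (Day, Dusk): payoffs 2, 5 → best response Night.
Species 3 against (Dusk, Day): payoffs 5, 3 → best response Dusk.
Species 3 against (Dusk, Dusk): payoffs 0, -4 → best response Dusk.
Mutual best responses: (Day, Day, Dusk).

The unique pure-strategy Nash equilibrium is (Day, Day, Dusk).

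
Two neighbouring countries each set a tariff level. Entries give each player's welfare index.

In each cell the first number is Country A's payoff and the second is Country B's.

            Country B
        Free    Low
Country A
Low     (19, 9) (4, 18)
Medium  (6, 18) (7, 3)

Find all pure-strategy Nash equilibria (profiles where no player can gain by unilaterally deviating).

Mark each player's best response to every combination of opponents' strategies; a profile where every player is best-responding is a pure Nash equilibrium.
Country A against Free: payoffs 19, 6 → best response Low.
Country A against Low: payoffs 4, 7 → best response Medium.
Country B against Low: payoffs 9, 18 → best response Low.
Country B against Medium: payoffs 18, 3 → best response Free.
No profile is a mutual best response for all players.

No pure-strategy Nash equilibrium.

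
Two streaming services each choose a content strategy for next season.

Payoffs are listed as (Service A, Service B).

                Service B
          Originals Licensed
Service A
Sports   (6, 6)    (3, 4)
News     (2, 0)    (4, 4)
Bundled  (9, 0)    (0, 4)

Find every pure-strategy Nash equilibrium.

(News, Licensed)

Service A against Originals: payoffs 6, 2, 9 → best response Bundled.
Service A against Licensed: payoffs 3, 4, 0 → best response News.
Service B against Sports: payoffs 6, 4 → best response Originals.
Service B against News: payoffs 0, 4 → best response Licensed.
Service B against Bundled: payoffs 0, 4 → best response Licensed.
Mutual best responses: (News, Licensed).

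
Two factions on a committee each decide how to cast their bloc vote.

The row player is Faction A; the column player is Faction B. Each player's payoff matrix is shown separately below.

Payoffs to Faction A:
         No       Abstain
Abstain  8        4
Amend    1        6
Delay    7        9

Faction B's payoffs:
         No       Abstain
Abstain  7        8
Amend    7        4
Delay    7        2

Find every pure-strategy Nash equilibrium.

(Abstain, No): Faction B can switch to Abstain (7 → 8). Not NE.
(Abstain, Abstain): Faction A can switch to Amend (4 → 6). Not NE.
(Amend, No): Faction A can switch to Abstain (1 → 8). Not NE.
(Amend, Abstain): Faction A can switch to Delay (6 → 9). Not NE.
(Delay, No): Faction A can switch to Abstain (7 → 8). Not NE.
(Delay, Abstain): Faction B can switch to No (2 → 7). Not NE.

This game has no pure Nash equilibrium.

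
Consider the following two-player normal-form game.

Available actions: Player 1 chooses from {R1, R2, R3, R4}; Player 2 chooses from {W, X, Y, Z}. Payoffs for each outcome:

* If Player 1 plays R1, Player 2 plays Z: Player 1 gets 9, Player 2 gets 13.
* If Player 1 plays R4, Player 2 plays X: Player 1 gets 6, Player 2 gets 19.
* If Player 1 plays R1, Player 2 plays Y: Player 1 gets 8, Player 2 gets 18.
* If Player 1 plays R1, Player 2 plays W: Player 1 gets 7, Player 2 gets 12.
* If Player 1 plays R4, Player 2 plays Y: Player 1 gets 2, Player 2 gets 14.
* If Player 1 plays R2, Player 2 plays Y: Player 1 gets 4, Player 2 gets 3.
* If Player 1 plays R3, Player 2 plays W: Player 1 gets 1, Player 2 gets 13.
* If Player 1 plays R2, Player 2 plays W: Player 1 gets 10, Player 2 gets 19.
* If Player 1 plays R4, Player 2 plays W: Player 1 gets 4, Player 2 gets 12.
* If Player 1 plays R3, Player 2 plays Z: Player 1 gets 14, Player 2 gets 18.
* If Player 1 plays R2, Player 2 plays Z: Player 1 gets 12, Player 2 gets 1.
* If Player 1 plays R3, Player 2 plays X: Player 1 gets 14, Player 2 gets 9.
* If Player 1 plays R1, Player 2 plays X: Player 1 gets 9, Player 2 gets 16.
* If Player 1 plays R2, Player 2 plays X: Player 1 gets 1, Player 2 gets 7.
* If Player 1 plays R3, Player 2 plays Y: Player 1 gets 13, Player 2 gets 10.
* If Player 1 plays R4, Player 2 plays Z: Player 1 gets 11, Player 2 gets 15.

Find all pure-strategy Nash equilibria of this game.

(R1, W): Player 1 can switch to R2 (7 → 10). Not NE.
(R1, X): Player 1 can switch to R3 (9 → 14). Not NE.
(R1, Y): Player 1 can switch to R3 (8 → 13). Not NE.
(R1, Z): Player 1 can switch to R2 (9 → 12). Not NE.
(R2, W): Player 1 gets 10, best alternative 7; Player 2 gets 19, best alternative 7. No profitable deviation — NE.
(R2, X): Player 1 can switch to R1 (1 → 9). Not NE.
(R2, Y): Player 1 can switch to R1 (4 → 8). Not NE.
(R2, Z): Player 1 can switch to R3 (12 → 14). Not NE.
(R3, W): Player 1 can switch to R1 (1 → 7). Not NE.
(R3, X): Player 2 can switch to W (9 → 13). Not NE.
(R3, Y): Player 2 can switch to W (10 → 13). Not NE.
(R3, Z): Player 1 gets 14, best alternative 12; Player 2 gets 18, best alternative 13. No profitable deviation — NE.
(The remaining 4 profiles each have a profitable deviation by the same check.)

The pure Nash equilibria are (R2, W); (R3, Z).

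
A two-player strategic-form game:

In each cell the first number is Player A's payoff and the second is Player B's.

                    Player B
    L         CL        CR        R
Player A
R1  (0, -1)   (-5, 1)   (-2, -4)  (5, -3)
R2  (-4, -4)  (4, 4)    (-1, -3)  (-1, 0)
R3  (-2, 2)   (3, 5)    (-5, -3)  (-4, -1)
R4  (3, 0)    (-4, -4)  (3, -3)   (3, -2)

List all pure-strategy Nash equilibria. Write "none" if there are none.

Player A against L: payoffs 0, -4, -2, 3 → best response R4.
Player A against CL: payoffs -5, 4, 3, -4 → best response R2.
Player A against CR: payoffs -2, -1, -5, 3 → best response R4.
Player A against R: payoffs 5, -1, -4, 3 → best response R1.
Player B against R1: payoffs -1, 1, -4, -3 → best response CL.
Player B against R2: payoffs -4, 4, -3, 0 → best response CL.
Player B against R3: payoffs 2, 5, -3, -1 → best response CL.
Player B against R4: payoffs 0, -4, -3, -2 → best response L.
Mutual best responses: (R2, CL); (R4, L).

Pure-strategy Nash equilibria: (R2, CL), (R4, L)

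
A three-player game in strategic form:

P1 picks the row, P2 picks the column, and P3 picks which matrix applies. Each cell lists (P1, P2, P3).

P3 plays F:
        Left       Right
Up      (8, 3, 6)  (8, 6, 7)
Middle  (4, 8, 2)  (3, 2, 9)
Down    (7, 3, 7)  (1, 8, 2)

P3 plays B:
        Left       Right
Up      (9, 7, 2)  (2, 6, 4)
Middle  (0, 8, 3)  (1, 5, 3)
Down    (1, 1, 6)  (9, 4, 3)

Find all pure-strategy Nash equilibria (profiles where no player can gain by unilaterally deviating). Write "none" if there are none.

(Up, Right, F); (Down, Right, B)

Check each profile: it is a Nash equilibrium iff no player can strictly gain by switching unilaterally.
(Up, Left, F): P2 can switch to Right (3 → 6). Not NE.
(Up, Left, B): P3 can switch to F (2 → 6). Not NE.
(Up, Right, F): P1 gets 8, best alternative 3; P2 gets 6, best alternative 3; P3 gets 7, best alternative 4. No profitable deviation — NE.
(Up, Right, B): P1 can switch to Down (2 → 9). Not NE.
(Middle, Left, F): P1 can switch to Up (4 → 8). Not NE.
(Middle, Left, B): P1 can switch to Up (0 → 9). Not NE.
(Middle, Right, F): P1 can switch to Up (3 → 8). Not NE.
(Middle, Right, B): P1 can switch to Up (1 → 2). Not NE.
(Down, Left, F): P1 can switch to Up (7 → 8). Not NE.
(Down, Right, B): P1 gets 9, best alternative 2; P2 gets 4, best alternative 1; P3 gets 3, best alternative 2. No profitable deviation — NE.
(The remaining 2 profiles each have a profitable deviation by the same check.)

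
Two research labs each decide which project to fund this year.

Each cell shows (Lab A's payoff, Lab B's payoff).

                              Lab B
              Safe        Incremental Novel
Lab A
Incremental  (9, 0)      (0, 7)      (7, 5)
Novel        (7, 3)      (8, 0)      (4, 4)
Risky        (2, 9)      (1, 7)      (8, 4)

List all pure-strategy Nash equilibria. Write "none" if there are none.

(Incremental, Safe): Lab B can switch to Incremental (0 → 7). Not NE.
(Incremental, Incremental): Lab A can switch to Novel (0 → 8). Not NE.
(Incremental, Novel): Lab A can switch to Risky (7 → 8). Not NE.
(Novel, Safe): Lab A can switch to Incremental (7 → 9). Not NE.
(Novel, Incremental): Lab B can switch to Safe (0 → 3). Not NE.
(Novel, Novel): Lab A can switch to Incremental (4 → 7). Not NE.
(Risky, Safe): Lab A can switch to Incremental (2 → 9). Not NE.
(Risky, Incremental): Lab A can switch to Novel (1 → 8). Not NE.
(The remaining 1 profile has a profitable deviation by the same check.)

none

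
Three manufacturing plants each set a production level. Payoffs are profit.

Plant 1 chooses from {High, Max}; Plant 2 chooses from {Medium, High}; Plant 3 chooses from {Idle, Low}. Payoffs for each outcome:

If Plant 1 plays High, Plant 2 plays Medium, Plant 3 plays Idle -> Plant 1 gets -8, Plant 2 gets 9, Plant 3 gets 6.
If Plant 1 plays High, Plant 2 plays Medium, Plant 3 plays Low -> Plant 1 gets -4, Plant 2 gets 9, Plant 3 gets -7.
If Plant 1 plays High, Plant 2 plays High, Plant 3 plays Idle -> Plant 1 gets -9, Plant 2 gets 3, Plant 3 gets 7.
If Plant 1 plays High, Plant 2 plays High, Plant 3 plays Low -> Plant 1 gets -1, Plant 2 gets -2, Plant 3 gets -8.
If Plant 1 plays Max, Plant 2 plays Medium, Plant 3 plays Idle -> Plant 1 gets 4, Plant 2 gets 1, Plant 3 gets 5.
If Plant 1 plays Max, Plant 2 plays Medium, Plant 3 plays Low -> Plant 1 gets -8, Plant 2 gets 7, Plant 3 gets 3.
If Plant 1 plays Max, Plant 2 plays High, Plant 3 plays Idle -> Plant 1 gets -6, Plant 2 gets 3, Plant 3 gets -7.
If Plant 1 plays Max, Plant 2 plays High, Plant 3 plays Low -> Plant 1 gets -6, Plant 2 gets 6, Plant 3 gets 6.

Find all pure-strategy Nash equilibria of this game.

none

Plant 1 against (Medium, Idle): payoffs -8, 4 → best response Max.
Plant 1 against (Medium, Low): payoffs -4, -8 → best response High.
Plant 1 against (High, Idle): payoffs -9, -6 → best response Max.
Plant 1 against (High, Low): payoffs -1, -6 → best response High.
Plant 2 against (High, Idle): payoffs 9, 3 → best response Medium.
Plant 2 against (High, Low): payoffs 9, -2 → best response Medium.
Plant 2 against (Max, Idle): payoffs 1, 3 → best response High.
Plant 2 against (Max, Low): payoffs 7, 6 → best response Medium.
Plant 3 against (High, Medium): payoffs 6, -7 → best response Idle.
Plant 3 against (High, High): payoffs 7, -8 → best response Idle.
Plant 3 against (Max, Medium): payoffs 5, 3 → best response Idle.
Plant 3 against (Max, High): payoffs -7, 6 → best response Low.
No profile is a mutual best response for all players.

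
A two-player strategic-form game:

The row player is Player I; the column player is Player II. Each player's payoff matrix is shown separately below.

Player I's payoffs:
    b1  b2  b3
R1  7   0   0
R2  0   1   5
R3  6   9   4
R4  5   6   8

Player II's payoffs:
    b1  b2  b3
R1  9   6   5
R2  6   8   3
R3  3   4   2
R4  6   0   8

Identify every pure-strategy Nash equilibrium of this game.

(R1, b1): Player I gets 7, best alternative 6; Player II gets 9, best alternative 6. No profitable deviation — NE.
(R1, b2): Player I can switch to R2 (0 → 1). Not NE.
(R1, b3): Player I can switch to R2 (0 → 5). Not NE.
(R2, b1): Player I can switch to R1 (0 → 7). Not NE.
(R2, b2): Player I can switch to R3 (1 → 9). Not NE.
(R2, b3): Player I can switch to R4 (5 → 8). Not NE.
(R3, b1): Player I can switch to R1 (6 → 7). Not NE.
(R3, b2): Player I gets 9, best alternative 6; Player II gets 4, best alternative 3. No profitable deviation — NE.
(R3, b3): Player I can switch to R2 (4 → 5). Not NE.
(R4, b1): Player I can switch to R1 (5 → 7). Not NE.
(R4, b3): Player I gets 8, best alternative 5; Player II gets 8, best alternative 6. No profitable deviation — NE.
(The remaining 1 profile has a profitable deviation by the same check.)

(R1, b1) and (R3, b2) and (R4, b3)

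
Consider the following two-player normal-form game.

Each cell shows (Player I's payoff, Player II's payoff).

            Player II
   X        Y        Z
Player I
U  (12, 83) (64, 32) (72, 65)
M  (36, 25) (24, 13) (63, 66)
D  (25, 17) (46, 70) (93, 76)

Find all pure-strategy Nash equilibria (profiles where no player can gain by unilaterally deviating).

Pure NE: (D, Z)

Check each profile: it is a Nash equilibrium iff no player can strictly gain by switching unilaterally.
(U, X): Player I can switch to M (12 → 36). Not NE.
(U, Y): Player II can switch to X (32 → 83). Not NE.
(U, Z): Player I can switch to D (72 → 93). Not NE.
(M, X): Player II can switch to Z (25 → 66). Not NE.
(M, Y): Player I can switch to U (24 → 64). Not NE.
(M, Z): Player I can switch to U (63 → 72). Not NE.
(D, X): Player I can switch to M (25 → 36). Not NE.
(D, Y): Player I can switch to U (46 → 64). Not NE.
(D, Z): Player I gets 93, best alternative 72; Player II gets 76, best alternative 70. No profitable deviation — NE.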